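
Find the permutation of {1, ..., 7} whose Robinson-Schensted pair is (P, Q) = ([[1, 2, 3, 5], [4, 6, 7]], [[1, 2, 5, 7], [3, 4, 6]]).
Reverse the RSK construction: for i from n down to 1, find the cell of Q containing i, remove the entry at that cell from P, and reverse-bump it up through P; the value ejected from row 1 is w(i).

Step i=7: Q has 7 at row 1, column 4; remove that cell from P, ejecting 5. So w(7) = 5. P is now [[1, 2, 3], [4, 6, 7]].
Step i=6: Q has 6 at row 2, column 3; remove 7 from row 2 of P and reverse-bump: 7 enters row 1 and ejects 3. So w(6) = 3. P is now [[1, 2, 7], [4, 6]].
Step i=5: Q has 5 at row 1, column 3; remove that cell from P, ejecting 7. So w(5) = 7. P is now [[1, 2], [4, 6]].
Step i=4: Q has 4 at row 2, column 2; remove 6 from row 2 of P and reverse-bump: 6 enters row 1 and ejects 2. So w(4) = 2. P is now [[1, 6], [4]].
Step i=3: Q has 3 at row 2, column 1; remove 4 from row 2 of P and reverse-bump: 4 enters row 1 and ejects 1. So w(3) = 1. P is now [[4, 6]].
Step i=2: Q has 2 at row 1, column 2; remove that cell from P, ejecting 6. So w(2) = 6. P is now [[4]].
Step i=1: Q has 1 at row 1, column 1; remove that cell from P, ejecting 4. So w(1) = 4. P is now [].

So w = 4 6 1 2 7 3 5.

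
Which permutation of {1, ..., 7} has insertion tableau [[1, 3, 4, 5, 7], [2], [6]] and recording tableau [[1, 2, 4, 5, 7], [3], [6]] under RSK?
2 6 3 4 5 1 7

Reverse the RSK construction: for i from n down to 1, find the cell of Q containing i, remove the entry at that cell from P, and reverse-bump it up through P; the value ejected from row 1 is w(i).

Step i=7: Q has 7 at row 1, column 5; remove that cell from P, ejecting 7. So w(7) = 7. P is now [[1, 3, 4, 5], [2], [6]].
Step i=6: Q has 6 at row 3, column 1; remove 6 from row 3 of P and reverse-bump: 6 enters row 2 and ejects 2; 2 enters row 1 and ejects 1. So w(6) = 1. P is now [[2, 3, 4, 5], [6]].
Step i=5: Q has 5 at row 1, column 4; remove that cell from P, ejecting 5. So w(5) = 5. P is now [[2, 3, 4], [6]].
Step i=4: Q has 4 at row 1, column 3; remove that cell from P, ejecting 4. So w(4) = 4. P is now [[2, 3], [6]].
Step i=3: Q has 3 at row 2, column 1; remove 6 from row 2 of P and reverse-bump: 6 enters row 1 and ejects 3. So w(3) = 3. P is now [[2, 6]].
Step i=2: Q has 2 at row 1, column 2; remove that cell from P, ejecting 6. So w(2) = 6. P is now [[2]].
Step i=1: Q has 1 at row 1, column 1; remove that cell from P, ejecting 2. So w(1) = 2. P is now [].

So w = 2 6 3 4 5 1 7.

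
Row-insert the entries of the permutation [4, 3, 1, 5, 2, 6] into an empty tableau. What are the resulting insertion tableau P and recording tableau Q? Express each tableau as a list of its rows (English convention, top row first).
P = [[1, 2, 6], [3, 5], [4]], Q = [[1, 4, 6], [2, 5], [3]]

Insert each entry of the permutation into P by Schensted row insertion, recording in Q the position of each new cell.

Insert 4: appended to row 1. P = [[4]], Q = [[1]].
Insert 3: 3 bumps 4 from row 1; 4 starts row 2. P = [[3], [4]], Q = [[1], [2]].
Insert 1: 1 bumps 3 from row 1; 3 bumps 4 from row 2; 4 starts row 3. P = [[1], [3], [4]], Q = [[1], [2], [3]].
Insert 5: appended to row 1. P = [[1, 5], [3], [4]], Q = [[1, 4], [2], [3]].
Insert 2: 2 bumps 5 from row 1; 5 appends to row 2. P = [[1, 2], [3, 5], [4]], Q = [[1, 4], [2, 5], [3]].
Insert 6: appended to row 1. P = [[1, 2, 6], [3, 5], [4]], Q = [[1, 4, 6], [2, 5], [3]].

So P = [[1, 2, 6], [3, 5], [4]], Q = [[1, 4, 6], [2, 5], [3]].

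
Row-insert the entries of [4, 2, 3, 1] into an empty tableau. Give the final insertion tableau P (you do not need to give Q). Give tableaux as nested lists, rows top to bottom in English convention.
P = [[1, 3], [2], [4]]

Insert 4: appended to row 1. P = [[4]].
Insert 2: 2 bumps 4 from row 1; 4 starts row 2. P = [[2], [4]].
Insert 3: appended to row 1. P = [[2, 3], [4]].
Insert 1: 1 bumps 2 from row 1; 2 bumps 4 from row 2; 4 starts row 3. P = [[1, 3], [2], [4]].

So P = [[1, 3], [2], [4]].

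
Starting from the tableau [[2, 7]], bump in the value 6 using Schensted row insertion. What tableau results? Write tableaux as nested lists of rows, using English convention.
In row 1, 6 replaces 7 (the leftmost entry greater than 6); 7 is bumped to row 2. 7 starts a new row 2. The new tableau is [[2, 6], [7]].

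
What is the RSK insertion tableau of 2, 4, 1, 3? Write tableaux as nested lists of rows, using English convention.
Insert 2: appended to row 1. P = [[2]].
Insert 4: appended to row 1. P = [[2, 4]].
Insert 1: 1 bumps 2 from row 1; 2 starts row 2. P = [[1, 4], [2]].
Insert 3: 3 bumps 4 from row 1; 4 appends to row 2. P = [[1, 3], [2, 4]].

So P = [[1, 3], [2, 4]].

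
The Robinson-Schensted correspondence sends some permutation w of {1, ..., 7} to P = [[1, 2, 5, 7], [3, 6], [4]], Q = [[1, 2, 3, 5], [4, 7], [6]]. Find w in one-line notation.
Reverse the RSK construction: for i from n down to 1, find the cell of Q containing i, remove the entry at that cell from P, and reverse-bump it up through P; the value ejected from row 1 is w(i).

Step i=7: Q has 7 at row 2, column 2; remove 6 from row 2 of P and reverse-bump: 6 enters row 1 and ejects 5. So w(7) = 5. P is now [[1, 2, 6, 7], [3], [4]].
Step i=6: Q has 6 at row 3, column 1; remove 4 from row 3 of P and reverse-bump: 4 enters row 2 and ejects 3; 3 enters row 1 and ejects 2. So w(6) = 2. P is now [[1, 3, 6, 7], [4]].
Step i=5: Q has 5 at row 1, column 4; remove that cell from P, ejecting 7. So w(5) = 7. P is now [[1, 3, 6], [4]].
Step i=4: Q has 4 at row 2, column 1; remove 4 from row 2 of P and reverse-bump: 4 enters row 1 and ejects 3. So w(4) = 3. P is now [[1, 4, 6]].
Step i=3: Q has 3 at row 1, column 3; remove that cell from P, ejecting 6. So w(3) = 6. P is now [[1, 4]].
Step i=2: Q has 2 at row 1, column 2; remove that cell from P, ejecting 4. So w(2) = 4. P is now [[1]].
Step i=1: Q has 1 at row 1, column 1; remove that cell from P, ejecting 1. So w(1) = 1. P is now [].

So w = 1 4 6 3 7 2 5.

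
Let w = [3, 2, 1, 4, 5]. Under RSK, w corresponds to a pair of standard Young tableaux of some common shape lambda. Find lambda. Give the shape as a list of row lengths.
Row-insert each entry into an empty tableau.

After inserting 3: P = [[3]].
After inserting 2: P = [[2], [3]].
After inserting 1: P = [[1], [2], [3]].
After inserting 4: P = [[1, 4], [2], [3]].
After inserting 5: P = [[1, 4, 5], [2], [3]].

The final insertion tableau P = [[1, 4, 5], [2], [3]] has shape [3, 1, 1].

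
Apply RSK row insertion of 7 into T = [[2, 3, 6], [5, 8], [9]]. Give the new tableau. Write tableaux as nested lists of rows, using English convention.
7 is larger than every entry of row 1, so it is appended to row 1. The new tableau is [[2, 3, 6, 7], [5, 8], [9]].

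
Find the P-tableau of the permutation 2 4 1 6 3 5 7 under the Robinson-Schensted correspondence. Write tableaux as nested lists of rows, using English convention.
P = [[1, 3, 5, 7], [2, 4, 6]]

Insert 2: appended to row 1. P = [[2]].
Insert 4: appended to row 1. P = [[2, 4]].
Insert 1: 1 bumps 2 from row 1; 2 starts row 2. P = [[1, 4], [2]].
Insert 6: appended to row 1. P = [[1, 4, 6], [2]].
Insert 3: 3 bumps 4 from row 1; 4 appends to row 2. P = [[1, 3, 6], [2, 4]].
Insert 5: 5 bumps 6 from row 1; 6 appends to row 2. P = [[1, 3, 5], [2, 4, 6]].
Insert 7: appended to row 1. P = [[1, 3, 5, 7], [2, 4, 6]].

So P = [[1, 3, 5, 7], [2, 4, 6]].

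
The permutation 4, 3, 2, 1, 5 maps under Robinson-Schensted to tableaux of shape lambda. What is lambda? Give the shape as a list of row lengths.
RSK row insertion gives P = [[1, 5], [2], [3], [4]], which has shape [2, 1, 1, 1].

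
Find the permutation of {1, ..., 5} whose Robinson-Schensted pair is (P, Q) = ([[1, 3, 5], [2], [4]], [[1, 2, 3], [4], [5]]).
2 4 5 3 1

Reverse the RSK construction: for i from n down to 1, find the cell of Q containing i, remove the entry at that cell from P, and reverse-bump it up through P; the value ejected from row 1 is w(i).

Step i=5: Q has 5 at row 3, column 1; remove 4 from row 3 of P and reverse-bump: 4 enters row 2 and ejects 2; 2 enters row 1 and ejects 1. So w(5) = 1. P is now [[2, 3, 5], [4]].
Step i=4: Q has 4 at row 2, column 1; remove 4 from row 2 of P and reverse-bump: 4 enters row 1 and ejects 3. So w(4) = 3. P is now [[2, 4, 5]].
Step i=3: Q has 3 at row 1, column 3; remove that cell from P, ejecting 5. So w(3) = 5. P is now [[2, 4]].
Step i=2: Q has 2 at row 1, column 2; remove that cell from P, ejecting 4. So w(2) = 4. P is now [[2]].
Step i=1: Q has 1 at row 1, column 1; remove that cell from P, ejecting 2. So w(1) = 2. P is now [].

So w = 2 4 5 3 1.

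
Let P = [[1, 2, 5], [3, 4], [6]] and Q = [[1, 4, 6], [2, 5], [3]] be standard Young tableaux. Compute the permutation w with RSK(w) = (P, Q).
6 3 1 4 2 5

Reverse the RSK construction: for i from n down to 1, find the cell of Q containing i, remove the entry at that cell from P, and reverse-bump it up through P; the value ejected from row 1 is w(i).

Step i=6: Q has 6 at row 1, column 3; remove that cell from P, ejecting 5. So w(6) = 5. P is now [[1, 2], [3, 4], [6]].
Step i=5: Q has 5 at row 2, column 2; remove 4 from row 2 of P and reverse-bump: 4 enters row 1 and ejects 2. So w(5) = 2. P is now [[1, 4], [3], [6]].
Step i=4: Q has 4 at row 1, column 2; remove that cell from P, ejecting 4. So w(4) = 4. P is now [[1], [3], [6]].
Step i=3: Q has 3 at row 3, column 1; remove 6 from row 3 of P and reverse-bump: 6 enters row 2 and ejects 3; 3 enters row 1 and ejects 1. So w(3) = 1. P is now [[3], [6]].
Step i=2: Q has 2 at row 2, column 1; remove 6 from row 2 of P and reverse-bump: 6 enters row 1 and ejects 3. So w(2) = 3. P is now [[6]].
Step i=1: Q has 1 at row 1, column 1; remove that cell from P, ejecting 6. So w(1) = 6. P is now [].

So w = 6 3 1 4 2 5.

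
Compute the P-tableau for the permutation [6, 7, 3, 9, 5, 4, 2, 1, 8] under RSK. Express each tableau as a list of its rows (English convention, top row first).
After inserting 6: P = [[6]].
After inserting 7: P = [[6, 7]].
After inserting 3: P = [[3, 7], [6]].
After inserting 9: P = [[3, 7, 9], [6]].
After inserting 5: P = [[3, 5, 9], [6, 7]].
After inserting 4: P = [[3, 4, 9], [5, 7], [6]].
After inserting 2: P = [[2, 4, 9], [3, 7], [5], [6]].
After inserting 1: P = [[1, 4, 9], [2, 7], [3], [5], [6]].
After inserting 8: P = [[1, 4, 8], [2, 7, 9], [3], [5], [6]].

So P = [[1, 4, 8], [2, 7, 9], [3], [5], [6]].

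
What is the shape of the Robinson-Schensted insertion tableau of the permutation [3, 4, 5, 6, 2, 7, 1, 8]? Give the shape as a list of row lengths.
[6, 1, 1]

Row-insert each entry into an empty tableau.

After inserting 3: P = [[3]].
After inserting 4: P = [[3, 4]].
After inserting 5: P = [[3, 4, 5]].
After inserting 6: P = [[3, 4, 5, 6]].
After inserting 2: P = [[2, 4, 5, 6], [3]].
After inserting 7: P = [[2, 4, 5, 6, 7], [3]].
After inserting 1: P = [[1, 4, 5, 6, 7], [2], [3]].
After inserting 8: P = [[1, 4, 5, 6, 7, 8], [2], [3]].

The final insertion tableau P = [[1, 4, 5, 6, 7, 8], [2], [3]] has shape [6, 1, 1].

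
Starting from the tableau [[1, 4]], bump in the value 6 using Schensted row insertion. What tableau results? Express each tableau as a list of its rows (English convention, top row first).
[[1, 4, 6]]

6 is larger than every entry of row 1, so it is appended to row 1. The new tableau is [[1, 4, 6]].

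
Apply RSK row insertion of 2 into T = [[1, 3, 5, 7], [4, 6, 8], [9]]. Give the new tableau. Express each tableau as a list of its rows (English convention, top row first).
[[1, 2, 5, 7], [3, 6, 8], [4], [9]]

In row 1, 2 replaces 3 (the leftmost entry greater than 2); 3 is bumped to row 2. In row 2, 3 replaces 4 (the leftmost entry greater than 3); 4 is bumped to row 3. In row 3, 4 replaces 9 (the leftmost entry greater than 4); 9 is bumped to row 4. 9 starts a new row 4. The new tableau is [[1, 2, 5, 7], [3, 6, 8], [4], [9]].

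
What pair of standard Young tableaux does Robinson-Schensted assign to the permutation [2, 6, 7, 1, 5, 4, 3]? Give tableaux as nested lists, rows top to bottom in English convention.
Insert each entry of the permutation into P by Schensted row insertion, recording in Q the position of each new cell.

Insert 2: appended to row 1. P = [[2]].
Insert 6: appended to row 1. P = [[2, 6]].
Insert 7: appended to row 1. P = [[2, 6, 7]].
Insert 1: 1 bumps 2 from row 1; 2 starts row 2. P = [[1, 6, 7], [2]].
Insert 5: 5 bumps 6 from row 1; 6 appends to row 2. P = [[1, 5, 7], [2, 6]].
Insert 4: 4 bumps 5 from row 1; 5 bumps 6 from row 2; 6 starts row 3. P = [[1, 4, 7], [2, 5], [6]].
Insert 3: 3 bumps 4 from row 1; 4 bumps 5 from row 2; 5 bumps 6 from row 3; 6 starts row 4. P = [[1, 3, 7], [2, 4], [5], [6]].

So P = [[1, 3, 7], [2, 4], [5], [6]], Q = [[1, 2, 3], [4, 5], [6], [7]].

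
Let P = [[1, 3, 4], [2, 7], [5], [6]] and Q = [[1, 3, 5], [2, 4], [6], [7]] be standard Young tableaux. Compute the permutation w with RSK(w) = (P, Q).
Reverse the RSK construction: for i from n down to 1, find the cell of Q containing i, remove the entry at that cell from P, and reverse-bump it up through P; the value ejected from row 1 is w(i).

Step i=7: Q has 7 at row 4, column 1; remove 6 from row 4 of P and reverse-bump: 6 enters row 3 and ejects 5; 5 enters row 2 and ejects 2; 2 enters row 1 and ejects 1. So w(7) = 1. P is now [[2, 3, 4], [5, 7], [6]].
Step i=6: Q has 6 at row 3, column 1; remove 6 from row 3 of P and reverse-bump: 6 enters row 2 and ejects 5; 5 enters row 1 and ejects 4. So w(6) = 4. P is now [[2, 3, 5], [6, 7]].
Step i=5: Q has 5 at row 1, column 3; remove that cell from P, ejecting 5. So w(5) = 5. P is now [[2, 3], [6, 7]].
Step i=4: Q has 4 at row 2, column 2; remove 7 from row 2 of P and reverse-bump: 7 enters row 1 and ejects 3. So w(4) = 3. P is now [[2, 7], [6]].
Step i=3: Q has 3 at row 1, column 2; remove that cell from P, ejecting 7. So w(3) = 7. P is now [[2], [6]].
Step i=2: Q has 2 at row 2, column 1; remove 6 from row 2 of P and reverse-bump: 6 enters row 1 and ejects 2. So w(2) = 2. P is now [[6]].
Step i=1: Q has 1 at row 1, column 1; remove that cell from P, ejecting 6. So w(1) = 6. P is now [].

So w = 6 2 7 3 5 4 1.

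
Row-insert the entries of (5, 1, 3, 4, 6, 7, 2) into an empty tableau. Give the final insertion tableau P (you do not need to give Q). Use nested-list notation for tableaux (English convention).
P = [[1, 2, 4, 6, 7], [3], [5]]

After inserting 5: P = [[5]].
After inserting 1: P = [[1], [5]].
After inserting 3: P = [[1, 3], [5]].
After inserting 4: P = [[1, 3, 4], [5]].
After inserting 6: P = [[1, 3, 4, 6], [5]].
After inserting 7: P = [[1, 3, 4, 6, 7], [5]].
After inserting 2: P = [[1, 2, 4, 6, 7], [3], [5]].

So P = [[1, 2, 4, 6, 7], [3], [5]].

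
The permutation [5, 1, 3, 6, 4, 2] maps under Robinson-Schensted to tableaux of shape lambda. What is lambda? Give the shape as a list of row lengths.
RSK row insertion gives P = [[1, 2, 4], [3, 6], [5]], which has shape [3, 2, 1].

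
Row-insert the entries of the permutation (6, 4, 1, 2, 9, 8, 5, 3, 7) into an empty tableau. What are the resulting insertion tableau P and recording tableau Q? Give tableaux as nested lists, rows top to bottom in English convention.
P = [[1, 2, 3, 7], [4, 5], [6, 8], [9]], Q = [[1, 4, 5, 9], [2, 6], [3, 7], [8]]

Insert each entry of the permutation into P by Schensted row insertion, recording in Q the position of each new cell.

Insert 6: appended to row 1. P = [[6]].
Insert 4: 4 bumps 6 from row 1; 6 starts row 2. P = [[4], [6]].
Insert 1: 1 bumps 4 from row 1; 4 bumps 6 from row 2; 6 starts row 3. P = [[1], [4], [6]].
Insert 2: appended to row 1. P = [[1, 2], [4], [6]].
Insert 9: appended to row 1. P = [[1, 2, 9], [4], [6]].
Insert 8: 8 bumps 9 from row 1; 9 appends to row 2. P = [[1, 2, 8], [4, 9], [6]].
Insert 5: 5 bumps 8 from row 1; 8 bumps 9 from row 2; 9 appends to row 3. P = [[1, 2, 5], [4, 8], [6, 9]].
Insert 3: 3 bumps 5 from row 1; 5 bumps 8 from row 2; 8 bumps 9 from row 3; 9 starts row 4. P = [[1, 2, 3], [4, 5], [6, 8], [9]].
Insert 7: appended to row 1. P = [[1, 2, 3, 7], [4, 5], [6, 8], [9]].

So P = [[1, 2, 3, 7], [4, 5], [6, 8], [9]], Q = [[1, 4, 5, 9], [2, 6], [3, 7], [8]].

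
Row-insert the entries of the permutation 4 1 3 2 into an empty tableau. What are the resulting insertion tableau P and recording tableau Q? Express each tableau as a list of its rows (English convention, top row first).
P = [[1, 2], [3], [4]], Q = [[1, 3], [2], [4]]

Insert each entry of the permutation into P by Schensted row insertion, recording in Q the position of each new cell.

After inserting 4: P = [[4]].
After inserting 1: P = [[1], [4]].
After inserting 3: P = [[1, 3], [4]].
After inserting 2: P = [[1, 2], [3], [4]].

So P = [[1, 2], [3], [4]], Q = [[1, 3], [2], [4]].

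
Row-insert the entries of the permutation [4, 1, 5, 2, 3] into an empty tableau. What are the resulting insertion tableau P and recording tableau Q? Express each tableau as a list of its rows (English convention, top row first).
Insert each entry of the permutation into P by Schensted row insertion, recording in Q the position of each new cell.

After inserting 4: P = [[4]].
After inserting 1: P = [[1], [4]].
After inserting 5: P = [[1, 5], [4]].
After inserting 2: P = [[1, 2], [4, 5]].
After inserting 3: P = [[1, 2, 3], [4, 5]].

So P = [[1, 2, 3], [4, 5]], Q = [[1, 3, 5], [2, 4]].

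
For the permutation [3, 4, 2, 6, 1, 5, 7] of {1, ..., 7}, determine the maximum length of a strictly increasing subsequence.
4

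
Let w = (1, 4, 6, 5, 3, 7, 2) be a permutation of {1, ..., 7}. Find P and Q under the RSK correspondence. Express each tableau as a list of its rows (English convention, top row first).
P = [[1, 2, 5, 7], [3], [4], [6]], Q = [[1, 2, 3, 6], [4], [5], [7]]

Insert each entry of the permutation into P by Schensted row insertion, recording in Q the position of each new cell.

After inserting 1: P = [[1]].
After inserting 4: P = [[1, 4]].
After inserting 6: P = [[1, 4, 6]].
After inserting 5: P = [[1, 4, 5], [6]].
After inserting 3: P = [[1, 3, 5], [4], [6]].
After inserting 7: P = [[1, 3, 5, 7], [4], [6]].
After inserting 2: P = [[1, 2, 5, 7], [3], [4], [6]].

So P = [[1, 2, 5, 7], [3], [4], [6]], Q = [[1, 2, 3, 6], [4], [5], [7]].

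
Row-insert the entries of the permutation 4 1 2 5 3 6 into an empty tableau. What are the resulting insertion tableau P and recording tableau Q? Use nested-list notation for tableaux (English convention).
Insert each entry of the permutation into P by Schensted row insertion, recording in Q the position of each new cell.

Insert 4: appended to row 1. P = [[4]].
Insert 1: 1 bumps 4 from row 1; 4 starts row 2. P = [[1], [4]].
Insert 2: appended to row 1. P = [[1, 2], [4]].
Insert 5: appended to row 1. P = [[1, 2, 5], [4]].
Insert 3: 3 bumps 5 from row 1; 5 appends to row 2. P = [[1, 2, 3], [4, 5]].
Insert 6: appended to row 1. P = [[1, 2, 3, 6], [4, 5]].

So P = [[1, 2, 3, 6], [4, 5]], Q = [[1, 3, 4, 6], [2, 5]].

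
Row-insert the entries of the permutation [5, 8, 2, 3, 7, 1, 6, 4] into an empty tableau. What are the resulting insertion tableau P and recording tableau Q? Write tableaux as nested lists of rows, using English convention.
P = [[1, 3, 4], [2, 6], [5, 7], [8]], Q = [[1, 2, 5], [3, 4], [6, 7], [8]]

Insert each entry of the permutation into P by Schensted row insertion, recording in Q the position of each new cell.

Insert 5: appended to row 1. P = [[5]].
Insert 8: appended to row 1. P = [[5, 8]].
Insert 2: 2 bumps 5 from row 1; 5 starts row 2. P = [[2, 8], [5]].
Insert 3: 3 bumps 8 from row 1; 8 appends to row 2. P = [[2, 3], [5, 8]].
Insert 7: appended to row 1. P = [[2, 3, 7], [5, 8]].
Insert 1: 1 bumps 2 from row 1; 2 bumps 5 from row 2; 5 starts row 3. P = [[1, 3, 7], [2, 8], [5]].
Insert 6: 6 bumps 7 from row 1; 7 bumps 8 from row 2; 8 appends to row 3. P = [[1, 3, 6], [2, 7], [5, 8]].
Insert 4: 4 bumps 6 from row 1; 6 bumps 7 from row 2; 7 bumps 8 from row 3; 8 starts row 4. P = [[1, 3, 4], [2, 6], [5, 7], [8]].

So P = [[1, 3, 4], [2, 6], [5, 7], [8]], Q = [[1, 2, 5], [3, 4], [6, 7], [8]].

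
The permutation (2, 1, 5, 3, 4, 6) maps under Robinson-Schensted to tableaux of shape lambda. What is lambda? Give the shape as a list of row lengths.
RSK row insertion gives P = [[1, 3, 4, 6], [2, 5]], which has shape [4, 2].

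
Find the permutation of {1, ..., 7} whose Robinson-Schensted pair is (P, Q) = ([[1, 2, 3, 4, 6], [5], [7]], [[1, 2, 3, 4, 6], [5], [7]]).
1 2 3 7 5 6 4

Reverse RSK: for i = n, n-1, ..., 1, locate i in Q, remove the corresponding corner cell from P, and reverse-bump its entry up through P; the value ejected from row 1 is w(i).

So w = 1 2 3 7 5 6 4.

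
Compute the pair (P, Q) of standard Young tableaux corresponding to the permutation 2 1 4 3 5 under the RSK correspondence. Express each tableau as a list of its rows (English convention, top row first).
Insert each entry of the permutation into P by Schensted row insertion, recording in Q the position of each new cell.

Insert 2: appended to row 1. P = [[2]].
Insert 1: 1 bumps 2 from row 1; 2 starts row 2. P = [[1], [2]].
Insert 4: appended to row 1. P = [[1, 4], [2]].
Insert 3: 3 bumps 4 from row 1; 4 appends to row 2. P = [[1, 3], [2, 4]].
Insert 5: appended to row 1. P = [[1, 3, 5], [2, 4]].

So P = [[1, 3, 5], [2, 4]], Q = [[1, 3, 5], [2, 4]].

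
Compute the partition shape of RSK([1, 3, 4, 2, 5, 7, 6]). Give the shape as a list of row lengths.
Row-insert each entry into an empty tableau.

After inserting 1: P = [[1]].
After inserting 3: P = [[1, 3]].
After inserting 4: P = [[1, 3, 4]].
After inserting 2: P = [[1, 2, 4], [3]].
After inserting 5: P = [[1, 2, 4, 5], [3]].
After inserting 7: P = [[1, 2, 4, 5, 7], [3]].
After inserting 6: P = [[1, 2, 4, 5, 6], [3, 7]].

The final insertion tableau P = [[1, 2, 4, 5, 6], [3, 7]] has shape [5, 2].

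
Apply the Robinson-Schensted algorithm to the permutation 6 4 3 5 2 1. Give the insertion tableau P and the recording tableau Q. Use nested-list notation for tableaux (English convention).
Insert each entry of the permutation into P by Schensted row insertion, recording in Q the position of each new cell.

Insert 6: appended to row 1. P = [[6]], Q = [[1]].
Insert 4: 4 bumps 6 from row 1; 6 starts row 2. P = [[4], [6]], Q = [[1], [2]].
Insert 3: 3 bumps 4 from row 1; 4 bumps 6 from row 2; 6 starts row 3. P = [[3], [4], [6]], Q = [[1], [2], [3]].
Insert 5: appended to row 1. P = [[3, 5], [4], [6]], Q = [[1, 4], [2], [3]].
Insert 2: 2 bumps 3 from row 1; 3 bumps 4 from row 2; 4 bumps 6 from row 3; 6 starts row 4. P = [[2, 5], [3], [4], [6]], Q = [[1, 4], [2], [3], [5]].
Insert 1: 1 bumps 2 from row 1; 2 bumps 3 from row 2; 3 bumps 4 from row 3; 4 bumps 6 from row 4; 6 starts row 5. P = [[1, 5], [2], [3], [4], [6]], Q = [[1, 4], [2], [3], [5], [6]].

So P = [[1, 5], [2], [3], [4], [6]], Q = [[1, 4], [2], [3], [5], [6]].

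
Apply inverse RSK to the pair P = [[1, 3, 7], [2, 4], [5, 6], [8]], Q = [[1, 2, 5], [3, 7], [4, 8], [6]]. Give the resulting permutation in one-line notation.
Reverse the RSK construction: for i from n down to 1, find the cell of Q containing i, remove the entry at that cell from P, and reverse-bump it up through P; the value ejected from row 1 is w(i).

Step i=8: Q has 8 at row 3, column 2; remove 6 from row 3 of P and reverse-bump: 6 enters row 2 and ejects 4; 4 enters row 1 and ejects 3. So w(8) = 3. P is now [[1, 4, 7], [2, 6], [5], [8]].
Step i=7: Q has 7 at row 2, column 2; remove 6 from row 2 of P and reverse-bump: 6 enters row 1 and ejects 4. So w(7) = 4. P is now [[1, 6, 7], [2], [5], [8]].
Step i=6: Q has 6 at row 4, column 1; remove 8 from row 4 of P and reverse-bump: 8 enters row 3 and ejects 5; 5 enters row 2 and ejects 2; 2 enters row 1 and ejects 1. So w(6) = 1. P is now [[2, 6, 7], [5], [8]].
Step i=5: Q has 5 at row 1, column 3; remove that cell from P, ejecting 7. So w(5) = 7. P is now [[2, 6], [5], [8]].
Step i=4: Q has 4 at row 3, column 1; remove 8 from row 3 of P and reverse-bump: 8 enters row 2 and ejects 5; 5 enters row 1 and ejects 2. So w(4) = 2. P is now [[5, 6], [8]].
Step i=3: Q has 3 at row 2, column 1; remove 8 from row 2 of P and reverse-bump: 8 enters row 1 and ejects 6. So w(3) = 6. P is now [[5, 8]].
Step i=2: Q has 2 at row 1, column 2; remove that cell from P, ejecting 8. So w(2) = 8. P is now [[5]].
Step i=1: Q has 1 at row 1, column 1; remove that cell from P, ejecting 5. So w(1) = 5. P is now [].

So w = 5 8 6 2 7 1 4 3.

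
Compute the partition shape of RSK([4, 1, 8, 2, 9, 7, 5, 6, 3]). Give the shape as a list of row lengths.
RSK row insertion gives P = [[1, 2, 3, 6], [4, 5, 9], [7], [8]], which has shape [4, 3, 1, 1].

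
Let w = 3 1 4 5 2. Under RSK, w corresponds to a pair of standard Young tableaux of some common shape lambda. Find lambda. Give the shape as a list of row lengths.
[3, 2]

Row-insert each entry into an empty tableau.

After inserting 3: P = [[3]].
After inserting 1: P = [[1], [3]].
After inserting 4: P = [[1, 4], [3]].
After inserting 5: P = [[1, 4, 5], [3]].
After inserting 2: P = [[1, 2, 5], [3, 4]].

The final insertion tableau P = [[1, 2, 5], [3, 4]] has shape [3, 2].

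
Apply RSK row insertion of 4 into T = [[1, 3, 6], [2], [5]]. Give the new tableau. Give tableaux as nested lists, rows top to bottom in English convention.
[[1, 3, 4], [2, 6], [5]]

In row 1, 4 replaces 6 (the leftmost entry greater than 4); 6 is bumped to row 2. 6 is appended to row 2. The new tableau is [[1, 3, 4], [2, 6], [5]].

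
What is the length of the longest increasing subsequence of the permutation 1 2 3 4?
4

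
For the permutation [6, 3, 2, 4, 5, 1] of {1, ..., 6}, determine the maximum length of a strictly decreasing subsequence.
4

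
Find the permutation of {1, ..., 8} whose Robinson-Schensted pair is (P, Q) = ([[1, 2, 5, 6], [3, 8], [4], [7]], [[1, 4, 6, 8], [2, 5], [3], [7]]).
Reverse the RSK construction: for i from n down to 1, find the cell of Q containing i, remove the entry at that cell from P, and reverse-bump it up through P; the value ejected from row 1 is w(i).

Step i=8: Q has 8 at row 1, column 4; remove that cell from P, ejecting 6. So w(8) = 6. P is now [[1, 2, 5], [3, 8], [4], [7]].
Step i=7: Q has 7 at row 4, column 1; remove 7 from row 4 of P and reverse-bump: 7 enters row 3 and ejects 4; 4 enters row 2 and ejects 3; 3 enters row 1 and ejects 2. So w(7) = 2. P is now [[1, 3, 5], [4, 8], [7]].
Step i=6: Q has 6 at row 1, column 3; remove that cell from P, ejecting 5. So w(6) = 5. P is now [[1, 3], [4, 8], [7]].
Step i=5: Q has 5 at row 2, column 2; remove 8 from row 2 of P and reverse-bump: 8 enters row 1 and ejects 3. So w(5) = 3. P is now [[1, 8], [4], [7]].
Step i=4: Q has 4 at row 1, column 2; remove that cell from P, ejecting 8. So w(4) = 8. P is now [[1], [4], [7]].
Step i=3: Q has 3 at row 3, column 1; remove 7 from row 3 of P and reverse-bump: 7 enters row 2 and ejects 4; 4 enters row 1 and ejects 1. So w(3) = 1. P is now [[4], [7]].
Step i=2: Q has 2 at row 2, column 1; remove 7 from row 2 of P and reverse-bump: 7 enters row 1 and ejects 4. So w(2) = 4. P is now [[7]].
Step i=1: Q has 1 at row 1, column 1; remove that cell from P, ejecting 7. So w(1) = 7. P is now [].

So w = 7 4 1 8 3 5 2 6.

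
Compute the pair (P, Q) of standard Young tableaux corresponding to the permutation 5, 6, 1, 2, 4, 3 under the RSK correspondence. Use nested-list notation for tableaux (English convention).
P = [[1, 2, 3], [4, 6], [5]], Q = [[1, 2, 5], [3, 4], [6]]

Insert each entry of the permutation into P by Schensted row insertion, recording in Q the position of each new cell.

Insert 5: appended to row 1. P = [[5]].
Insert 6: appended to row 1. P = [[5, 6]].
Insert 1: 1 bumps 5 from row 1; 5 starts row 2. P = [[1, 6], [5]].
Insert 2: 2 bumps 6 from row 1; 6 appends to row 2. P = [[1, 2], [5, 6]].
Insert 4: appended to row 1. P = [[1, 2, 4], [5, 6]].
Insert 3: 3 bumps 4 from row 1; 4 bumps 5 from row 2; 5 starts row 3. P = [[1, 2, 3], [4, 6], [5]].

So P = [[1, 2, 3], [4, 6], [5]], Q = [[1, 2, 5], [3, 4], [6]].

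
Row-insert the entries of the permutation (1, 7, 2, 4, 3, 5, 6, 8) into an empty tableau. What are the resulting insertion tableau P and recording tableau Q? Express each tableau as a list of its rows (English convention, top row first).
P = [[1, 2, 3, 5, 6, 8], [4], [7]], Q = [[1, 2, 4, 6, 7, 8], [3], [5]]

Insert each entry of the permutation into P by Schensted row insertion, recording in Q the position of each new cell.

After inserting 1: P = [[1]].
After inserting 7: P = [[1, 7]].
After inserting 2: P = [[1, 2], [7]].
After inserting 4: P = [[1, 2, 4], [7]].
After inserting 3: P = [[1, 2, 3], [4], [7]].
After inserting 5: P = [[1, 2, 3, 5], [4], [7]].
After inserting 6: P = [[1, 2, 3, 5, 6], [4], [7]].
After inserting 8: P = [[1, 2, 3, 5, 6, 8], [4], [7]].

So P = [[1, 2, 3, 5, 6, 8], [4], [7]], Q = [[1, 2, 4, 6, 7, 8], [3], [5]].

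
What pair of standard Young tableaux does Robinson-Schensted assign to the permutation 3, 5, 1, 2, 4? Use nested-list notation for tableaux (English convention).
P = [[1, 2, 4], [3, 5]], Q = [[1, 2, 5], [3, 4]]

Insert each entry of the permutation into P by Schensted row insertion, recording in Q the position of each new cell.

Insert 3: appended to row 1. P = [[3]].
Insert 5: appended to row 1. P = [[3, 5]].
Insert 1: 1 bumps 3 from row 1; 3 starts row 2. P = [[1, 5], [3]].
Insert 2: 2 bumps 5 from row 1; 5 appends to row 2. P = [[1, 2], [3, 5]].
Insert 4: appended to row 1. P = [[1, 2, 4], [3, 5]].

So P = [[1, 2, 4], [3, 5]], Q = [[1, 2, 5], [3, 4]].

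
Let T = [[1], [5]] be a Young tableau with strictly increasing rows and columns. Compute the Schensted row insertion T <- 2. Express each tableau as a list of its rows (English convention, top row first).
2 is larger than every entry of row 1, so it is appended to row 1. The new tableau is [[1, 2], [5]].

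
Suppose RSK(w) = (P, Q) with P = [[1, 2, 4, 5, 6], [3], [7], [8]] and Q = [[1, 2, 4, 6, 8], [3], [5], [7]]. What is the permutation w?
Reverse the RSK construction: for i from n down to 1, find the cell of Q containing i, remove the entry at that cell from P, and reverse-bump it up through P; the value ejected from row 1 is w(i).

Step i=8: Q has 8 at row 1, column 5; remove that cell from P, ejecting 6. So w(8) = 6. P is now [[1, 2, 4, 5], [3], [7], [8]].
Step i=7: Q has 7 at row 4, column 1; remove 8 from row 4 of P and reverse-bump: 8 enters row 3 and ejects 7; 7 enters row 2 and ejects 3; 3 enters row 1 and ejects 2. So w(7) = 2. P is now [[1, 3, 4, 5], [7], [8]].
Step i=6: Q has 6 at row 1, column 4; remove that cell from P, ejecting 5. So w(6) = 5. P is now [[1, 3, 4], [7], [8]].
Step i=5: Q has 5 at row 3, column 1; remove 8 from row 3 of P and reverse-bump: 8 enters row 2 and ejects 7; 7 enters row 1 and ejects 4. So w(5) = 4. P is now [[1, 3, 7], [8]].
Step i=4: Q has 4 at row 1, column 3; remove that cell from P, ejecting 7. So w(4) = 7. P is now [[1, 3], [8]].
Step i=3: Q has 3 at row 2, column 1; remove 8 from row 2 of P and reverse-bump: 8 enters row 1 and ejects 3. So w(3) = 3. P is now [[1, 8]].
Step i=2: Q has 2 at row 1, column 2; remove that cell from P, ejecting 8. So w(2) = 8. P is now [[1]].
Step i=1: Q has 1 at row 1, column 1; remove that cell from P, ejecting 1. So w(1) = 1. P is now [].

So w = 1 8 3 7 4 5 2 6.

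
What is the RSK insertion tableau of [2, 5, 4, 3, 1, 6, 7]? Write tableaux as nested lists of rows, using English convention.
P = [[1, 3, 6, 7], [2], [4], [5]]

Insert 2: appended to row 1. P = [[2]].
Insert 5: appended to row 1. P = [[2, 5]].
Insert 4: 4 bumps 5 from row 1; 5 starts row 2. P = [[2, 4], [5]].
Insert 3: 3 bumps 4 from row 1; 4 bumps 5 from row 2; 5 starts row 3. P = [[2, 3], [4], [5]].
Insert 1: 1 bumps 2 from row 1; 2 bumps 4 from row 2; 4 bumps 5 from row 3; 5 starts row 4. P = [[1, 3], [2], [4], [5]].
Insert 6: appended to row 1. P = [[1, 3, 6], [2], [4], [5]].
Insert 7: appended to row 1. P = [[1, 3, 6, 7], [2], [4], [5]].

So P = [[1, 3, 6, 7], [2], [4], [5]].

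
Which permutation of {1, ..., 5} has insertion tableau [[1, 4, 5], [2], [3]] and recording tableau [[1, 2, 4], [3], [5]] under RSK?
3 4 2 5 1

Reverse the RSK construction: for i from n down to 1, find the cell of Q containing i, remove the entry at that cell from P, and reverse-bump it up through P; the value ejected from row 1 is w(i).

Step i=5: Q has 5 at row 3, column 1; remove 3 from row 3 of P and reverse-bump: 3 enters row 2 and ejects 2; 2 enters row 1 and ejects 1. So w(5) = 1. P is now [[2, 4, 5], [3]].
Step i=4: Q has 4 at row 1, column 3; remove that cell from P, ejecting 5. So w(4) = 5. P is now [[2, 4], [3]].
Step i=3: Q has 3 at row 2, column 1; remove 3 from row 2 of P and reverse-bump: 3 enters row 1 and ejects 2. So w(3) = 2. P is now [[3, 4]].
Step i=2: Q has 2 at row 1, column 2; remove that cell from P, ejecting 4. So w(2) = 4. P is now [[3]].
Step i=1: Q has 1 at row 1, column 1; remove that cell from P, ejecting 3. So w(1) = 3. P is now [].

So w = 3 4 2 5 1.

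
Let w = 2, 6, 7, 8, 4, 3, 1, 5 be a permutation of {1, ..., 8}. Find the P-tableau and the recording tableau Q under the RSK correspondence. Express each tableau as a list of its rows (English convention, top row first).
Insert each entry of the permutation into P by Schensted row insertion, recording in Q the position of each new cell.

Insert 2: appended to row 1. P = [[2]].
Insert 6: appended to row 1. P = [[2, 6]].
Insert 7: appended to row 1. P = [[2, 6, 7]].
Insert 8: appended to row 1. P = [[2, 6, 7, 8]].
Insert 4: 4 bumps 6 from row 1; 6 starts row 2. P = [[2, 4, 7, 8], [6]].
Insert 3: 3 bumps 4 from row 1; 4 bumps 6 from row 2; 6 starts row 3. P = [[2, 3, 7, 8], [4], [6]].
Insert 1: 1 bumps 2 from row 1; 2 bumps 4 from row 2; 4 bumps 6 from row 3; 6 starts row 4. P = [[1, 3, 7, 8], [2], [4], [6]].
Insert 5: 5 bumps 7 from row 1; 7 appends to row 2. P = [[1, 3, 5, 8], [2, 7], [4], [6]].

So P = [[1, 3, 5, 8], [2, 7], [4], [6]], Q = [[1, 2, 3, 4], [5, 8], [6], [7]].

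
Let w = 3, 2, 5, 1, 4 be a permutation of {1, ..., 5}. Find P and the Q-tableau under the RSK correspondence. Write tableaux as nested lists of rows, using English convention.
P = [[1, 4], [2, 5], [3]], Q = [[1, 3], [2, 5], [4]]

Insert each entry of the permutation into P by Schensted row insertion, recording in Q the position of each new cell.

After inserting 3: P = [[3]].
After inserting 2: P = [[2], [3]].
After inserting 5: P = [[2, 5], [3]].
After inserting 1: P = [[1, 5], [2], [3]].
After inserting 4: P = [[1, 4], [2, 5], [3]].

So P = [[1, 4], [2, 5], [3]], Q = [[1, 3], [2, 5], [4]].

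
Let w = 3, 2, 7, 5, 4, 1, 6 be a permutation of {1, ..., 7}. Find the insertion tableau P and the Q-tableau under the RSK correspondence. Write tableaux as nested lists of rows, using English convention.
P = [[1, 4, 6], [2, 5], [3], [7]], Q = [[1, 3, 7], [2, 4], [5], [6]]

Insert each entry of the permutation into P by Schensted row insertion, recording in Q the position of each new cell.

Insert 3: appended to row 1. P = [[3]], Q = [[1]].
Insert 2: 2 bumps 3 from row 1; 3 starts row 2. P = [[2], [3]], Q = [[1], [2]].
Insert 7: appended to row 1. P = [[2, 7], [3]], Q = [[1, 3], [2]].
Insert 5: 5 bumps 7 from row 1; 7 appends to row 2. P = [[2, 5], [3, 7]], Q = [[1, 3], [2, 4]].
Insert 4: 4 bumps 5 from row 1; 5 bumps 7 from row 2; 7 starts row 3. P = [[2, 4], [3, 5], [7]], Q = [[1, 3], [2, 4], [5]].
Insert 1: 1 bumps 2 from row 1; 2 bumps 3 from row 2; 3 bumps 7 from row 3; 7 starts row 4. P = [[1, 4], [2, 5], [3], [7]], Q = [[1, 3], [2, 4], [5], [6]].
Insert 6: appended to row 1. P = [[1, 4, 6], [2, 5], [3], [7]], Q = [[1, 3, 7], [2, 4], [5], [6]].

So P = [[1, 4, 6], [2, 5], [3], [7]], Q = [[1, 3, 7], [2, 4], [5], [6]].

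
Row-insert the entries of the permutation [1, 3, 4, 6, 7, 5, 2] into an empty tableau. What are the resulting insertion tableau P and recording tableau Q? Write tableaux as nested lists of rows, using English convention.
Insert each entry of the permutation into P by Schensted row insertion, recording in Q the position of each new cell.

Insert 1: appended to row 1. P = [[1]].
Insert 3: appended to row 1. P = [[1, 3]].
Insert 4: appended to row 1. P = [[1, 3, 4]].
Insert 6: appended to row 1. P = [[1, 3, 4, 6]].
Insert 7: appended to row 1. P = [[1, 3, 4, 6, 7]].
Insert 5: 5 bumps 6 from row 1; 6 starts row 2. P = [[1, 3, 4, 5, 7], [6]].
Insert 2: 2 bumps 3 from row 1; 3 bumps 6 from row 2; 6 starts row 3. P = [[1, 2, 4, 5, 7], [3], [6]].

So P = [[1, 2, 4, 5, 7], [3], [6]], Q = [[1, 2, 3, 4, 5], [6], [7]].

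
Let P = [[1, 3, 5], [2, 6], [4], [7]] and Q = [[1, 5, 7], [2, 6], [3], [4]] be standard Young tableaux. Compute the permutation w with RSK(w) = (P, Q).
7 4 2 1 6 3 5

Reverse the RSK construction: for i from n down to 1, find the cell of Q containing i, remove the entry at that cell from P, and reverse-bump it up through P; the value ejected from row 1 is w(i).

Step i=7: Q has 7 at row 1, column 3; remove that cell from P, ejecting 5. So w(7) = 5. P is now [[1, 3], [2, 6], [4], [7]].
Step i=6: Q has 6 at row 2, column 2; remove 6 from row 2 of P and reverse-bump: 6 enters row 1 and ejects 3. So w(6) = 3. P is now [[1, 6], [2], [4], [7]].
Step i=5: Q has 5 at row 1, column 2; remove that cell from P, ejecting 6. So w(5) = 6. P is now [[1], [2], [4], [7]].
Step i=4: Q has 4 at row 4, column 1; remove 7 from row 4 of P and reverse-bump: 7 enters row 3 and ejects 4; 4 enters row 2 and ejects 2; 2 enters row 1 and ejects 1. So w(4) = 1. P is now [[2], [4], [7]].
Step i=3: Q has 3 at row 3, column 1; remove 7 from row 3 of P and reverse-bump: 7 enters row 2 and ejects 4; 4 enters row 1 and ejects 2. So w(3) = 2. P is now [[4], [7]].
Step i=2: Q has 2 at row 2, column 1; remove 7 from row 2 of P and reverse-bump: 7 enters row 1 and ejects 4. So w(2) = 4. P is now [[7]].
Step i=1: Q has 1 at row 1, column 1; remove that cell from P, ejecting 7. So w(1) = 7. P is now [].

So w = 7 4 2 1 6 3 5.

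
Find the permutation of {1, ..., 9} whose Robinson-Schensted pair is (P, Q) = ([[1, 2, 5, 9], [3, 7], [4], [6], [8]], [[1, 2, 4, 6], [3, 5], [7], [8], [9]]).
Reverse the RSK construction: for i from n down to 1, find the cell of Q containing i, remove the entry at that cell from P, and reverse-bump it up through P; the value ejected from row 1 is w(i).

Step i=9: Q has 9 at row 5, column 1; remove 8 from row 5 of P and reverse-bump: 8 enters row 4 and ejects 6; 6 enters row 3 and ejects 4; 4 enters row 2 and ejects 3; 3 enters row 1 and ejects 2. So w(9) = 2. P is now [[1, 3, 5, 9], [4, 7], [6], [8]].
Step i=8: Q has 8 at row 4, column 1; remove 8 from row 4 of P and reverse-bump: 8 enters row 3 and ejects 6; 6 enters row 2 and ejects 4; 4 enters row 1 and ejects 3. So w(8) = 3. P is now [[1, 4, 5, 9], [6, 7], [8]].
Step i=7: Q has 7 at row 3, column 1; remove 8 from row 3 of P and reverse-bump: 8 enters row 2 and ejects 7; 7 enters row 1 and ejects 5. So w(7) = 5. P is now [[1, 4, 7, 9], [6, 8]].
Step i=6: Q has 6 at row 1, column 4; remove that cell from P, ejecting 9. So w(6) = 9. P is now [[1, 4, 7], [6, 8]].
Step i=5: Q has 5 at row 2, column 2; remove 8 from row 2 of P and reverse-bump: 8 enters row 1 and ejects 7. So w(5) = 7. P is now [[1, 4, 8], [6]].
Step i=4: Q has 4 at row 1, column 3; remove that cell from P, ejecting 8. So w(4) = 8. P is now [[1, 4], [6]].
Step i=3: Q has 3 at row 2, column 1; remove 6 from row 2 of P and reverse-bump: 6 enters row 1 and ejects 4. So w(3) = 4. P is now [[1, 6]].
Step i=2: Q has 2 at row 1, column 2; remove that cell from P, ejecting 6. So w(2) = 6. P is now [[1]].
Step i=1: Q has 1 at row 1, column 1; remove that cell from P, ejecting 1. So w(1) = 1. P is now [].

So w = 1 6 4 8 7 9 5 3 2.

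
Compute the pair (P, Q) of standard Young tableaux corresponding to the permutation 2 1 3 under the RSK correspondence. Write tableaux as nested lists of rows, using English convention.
Insert each entry of the permutation into P by Schensted row insertion, recording in Q the position of each new cell.

Insert 2: appended to row 1. P = [[2]].
Insert 1: 1 bumps 2 from row 1; 2 starts row 2. P = [[1], [2]].
Insert 3: appended to row 1. P = [[1, 3], [2]].

So P = [[1, 3], [2]], Q = [[1, 3], [2]].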